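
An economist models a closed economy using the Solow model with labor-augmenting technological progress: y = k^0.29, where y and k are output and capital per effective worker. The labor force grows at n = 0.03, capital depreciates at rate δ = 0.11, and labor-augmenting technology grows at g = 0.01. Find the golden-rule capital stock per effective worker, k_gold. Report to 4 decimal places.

Capital per effective worker breaks even when investment replaces (n + g + δ)·k; here n + g + δ = 0.15.
Setting f'(k) = n+g+δ gives 0.29·k^(0.29−1) = 0.15, hence k_gold = (0.29/0.15)^(1/0.71) ≈ 2.5307.

k_gold ≈ 2.5307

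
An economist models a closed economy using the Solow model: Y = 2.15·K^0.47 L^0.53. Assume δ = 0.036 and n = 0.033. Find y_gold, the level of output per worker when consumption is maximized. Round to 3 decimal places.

y_gold ≈ 23.236

Capital per worker breaks even when investment replaces (n + δ)·k; here n + δ = 0.069.
Setting f'(k) = n+δ gives 0.47·2.15·k^(0.47−1) = 0.069, hence k_gold = (0.47·2.15/0.069)^(1/0.53) ≈ 158.2741.
Output: y_gold = 2.15·k_gold^0.47 = 2.15·158.2741^0.47 ≈ 23.2360.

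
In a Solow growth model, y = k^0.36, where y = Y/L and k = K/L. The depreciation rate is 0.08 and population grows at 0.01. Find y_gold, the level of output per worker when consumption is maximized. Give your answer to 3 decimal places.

y_gold ≈ 2.181

The effective depreciation rate is n + δ = 0.01 + 0.08 = 0.09.
At the golden rule the marginal product of capital equals n+δ: 0.36·k^(0.36−1) = 0.09. Solving, k_gold = (0.36/0.09)^(1/0.64) ≈ 8.7241.
Output: y_gold = k_gold^0.36 = 8.7241^0.36 ≈ 2.1810.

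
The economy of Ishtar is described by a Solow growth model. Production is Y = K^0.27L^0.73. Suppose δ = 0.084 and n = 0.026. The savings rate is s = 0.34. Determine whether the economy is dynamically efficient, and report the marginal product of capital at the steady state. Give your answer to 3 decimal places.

dynamically inefficient; MPK ≈ 0.087

Break-even investment rate: n + δ = 0.026 + 0.084 = 0.11.
Steady-state k*: s·k^0.27 = 0.11·k gives k* = (0.34/0.11)^(1/0.73) ≈ 4.6919.
MPK = 0.27·4.6919^(-0.73) ≈ 0.0874.
MPK < n+δ = 0.11, so the economy is dynamically inefficient (over-saving).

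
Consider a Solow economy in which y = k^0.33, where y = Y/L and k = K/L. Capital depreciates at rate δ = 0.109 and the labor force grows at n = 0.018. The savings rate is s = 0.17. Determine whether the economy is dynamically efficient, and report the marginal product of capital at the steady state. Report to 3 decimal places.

dynamically efficient; MPK ≈ 0.247

The effective depreciation rate is n + δ = 0.018 + 0.109 = 0.127.
Steady-state k*: s·k^0.33 = 0.127·k gives k* = (0.17/0.127)^(1/0.67) ≈ 1.5453.
MPK = 0.33·1.5453^(-0.67) ≈ 0.2465.
MPK > n+δ = 0.127, so the economy is dynamically efficient (under-saving).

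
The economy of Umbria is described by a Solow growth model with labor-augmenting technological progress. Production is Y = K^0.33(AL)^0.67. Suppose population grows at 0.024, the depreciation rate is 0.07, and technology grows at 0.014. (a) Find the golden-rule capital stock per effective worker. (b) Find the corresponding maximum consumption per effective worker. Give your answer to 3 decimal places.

n + g + δ = 0.024 + 0.014 + 0.07 = 0.108.
Maximizing c = f(k) − (n+g+δ)·k gives f'(k) = n+g+δ, i.e. 0.33·k^(0.33−1) = 0.108, so k_gold = (0.33/0.108)^(1/0.67) ≈ 5.2968.
y_gold = 5.2968^0.33 ≈ 1.7335; c_gold = y_gold − 0.108·k_gold ≈ 1.1614.

(a) k_gold ≈ 5.297; (b) c_gold ≈ 1.161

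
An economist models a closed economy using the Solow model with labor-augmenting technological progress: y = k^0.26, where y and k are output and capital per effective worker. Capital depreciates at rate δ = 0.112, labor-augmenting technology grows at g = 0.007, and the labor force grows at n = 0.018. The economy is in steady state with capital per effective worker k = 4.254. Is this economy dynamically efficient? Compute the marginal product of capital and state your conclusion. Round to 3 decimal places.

dynamically inefficient; MPK ≈ 0.089

n + g + δ = 0.018 + 0.007 + 0.112 = 0.137.
MPK = 0.26·k^(0.26−1) = 0.26·4.254^(-0.74) ≈ 0.0891.
MPK < 0.137, so the economy is dynamically inefficient (over-saving).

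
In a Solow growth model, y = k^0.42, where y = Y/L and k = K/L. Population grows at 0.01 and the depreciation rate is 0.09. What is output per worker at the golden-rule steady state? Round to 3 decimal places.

n + δ = 0.01 + 0.09 = 0.1.
Setting f'(k) = n+δ gives 0.42·k^(0.42−1) = 0.1, hence k_gold = (0.42/0.1)^(1/0.58) ≈ 11.8732.
Output: y_gold = k_gold^0.42 = 11.8732^0.42 ≈ 2.8270.

y_gold ≈ 2.827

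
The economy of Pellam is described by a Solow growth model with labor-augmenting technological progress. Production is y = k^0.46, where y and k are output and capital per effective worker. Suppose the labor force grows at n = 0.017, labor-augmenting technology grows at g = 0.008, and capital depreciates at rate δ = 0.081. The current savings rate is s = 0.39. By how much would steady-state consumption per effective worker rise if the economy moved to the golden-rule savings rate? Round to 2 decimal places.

Δc ≈ 0.03

Break-even investment rate: n + g + δ = 0.017 + 0.008 + 0.081 = 0.106.
Current steady state (s = 0.39): k* = (0.39/0.106)^(1/0.54) ≈ 11.1610, y* = 11.1610^0.46 ≈ 3.0335, c* = (1−0.39)·3.0335 ≈ 1.8504.
At the golden rule the marginal product of capital equals n+g+δ: 0.46·k^(0.46−1) = 0.106. Solving, k_gold = (0.46/0.106)^(1/0.54) ≈ 15.1519.
y_gold = 15.1519^0.46 ≈ 3.4915, c_gold = y_gold − 0.106·k_gold ≈ 1.8854.
Gain: Δc = 1.8854 − 1.8504 ≈ 0.0350.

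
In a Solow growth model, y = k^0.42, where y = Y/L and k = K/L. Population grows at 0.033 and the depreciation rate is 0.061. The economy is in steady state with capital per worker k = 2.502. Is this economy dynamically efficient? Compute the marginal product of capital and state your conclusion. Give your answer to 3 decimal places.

Capital per worker breaks even when investment replaces (n + δ)·k; here n + δ = 0.094.
MPK = 0.42·k^(0.42−1) = 0.42·2.502^(-0.58) ≈ 0.2467.
MPK > 0.094, so the economy is dynamically efficient (under-saving).

dynamically efficient; MPK ≈ 0.247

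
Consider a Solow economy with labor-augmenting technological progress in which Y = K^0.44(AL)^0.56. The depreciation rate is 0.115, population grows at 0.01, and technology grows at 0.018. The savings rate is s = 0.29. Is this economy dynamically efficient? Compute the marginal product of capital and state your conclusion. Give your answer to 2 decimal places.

Break-even investment rate: n + g + δ = 0.01 + 0.018 + 0.115 = 0.143.
Steady-state k*: s·k^0.44 = 0.143·k gives k* = (0.29/0.143)^(1/0.56) ≈ 3.5345.
MPK = 0.44·3.5345^(-0.56) ≈ 0.2170.
MPK > n+g+δ = 0.143, so the economy is dynamically efficient (under-saving).

dynamically efficient; MPK ≈ 0.22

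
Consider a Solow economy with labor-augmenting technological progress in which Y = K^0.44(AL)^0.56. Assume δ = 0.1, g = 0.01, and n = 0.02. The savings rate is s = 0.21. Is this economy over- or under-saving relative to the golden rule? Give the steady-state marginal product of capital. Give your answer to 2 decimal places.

under-saving; MPK ≈ 0.27

Capital per effective worker breaks even when investment replaces (n + g + δ)·k; here n + g + δ = 0.13.
Steady-state k*: s·k^0.44 = 0.13·k gives k* = (0.21/0.13)^(1/0.56) ≈ 2.3546.
MPK = 0.44·2.3546^(-0.56) ≈ 0.2724.
MPK > n+g+δ = 0.13, so the economy is dynamically efficient (under-saving).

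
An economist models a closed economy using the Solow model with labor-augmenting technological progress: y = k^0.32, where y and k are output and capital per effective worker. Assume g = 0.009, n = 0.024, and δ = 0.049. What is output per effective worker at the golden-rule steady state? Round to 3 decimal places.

Capital per effective worker breaks even when investment replaces (n + g + δ)·k; here n + g + δ = 0.082.
Setting f'(k) = n+g+δ gives 0.32·k^(0.32−1) = 0.082, hence k_gold = (0.32/0.082)^(1/0.68) ≈ 7.4065.
Output: y_gold = k_gold^0.32 = 7.4065^0.32 ≈ 1.8979.

y_gold ≈ 1.898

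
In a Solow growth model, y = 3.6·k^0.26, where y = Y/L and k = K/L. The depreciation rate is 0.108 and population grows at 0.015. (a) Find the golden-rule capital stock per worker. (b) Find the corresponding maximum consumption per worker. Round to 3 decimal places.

(a) k_gold ≈ 15.525; (b) c_gold ≈ 5.435

n + δ = 0.015 + 0.108 = 0.123.
Golden rule sets MPK = n+δ: 0.26·3.6·k^(0.26−1) = 0.123, so k_gold = (0.26·3.6/0.123)^(1/0.74) ≈ 15.5254.
y_gold = 3.6·15.5254^0.26 ≈ 7.3447; c_gold = y_gold − 0.123·k_gold ≈ 5.4351.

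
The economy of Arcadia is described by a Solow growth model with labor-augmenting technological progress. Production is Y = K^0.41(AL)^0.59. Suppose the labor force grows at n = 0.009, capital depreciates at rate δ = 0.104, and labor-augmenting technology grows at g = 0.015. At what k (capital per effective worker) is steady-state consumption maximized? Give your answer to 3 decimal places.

Break-even investment rate: n + g + δ = 0.009 + 0.015 + 0.104 = 0.128.
Maximizing c = f(k) − (n+g+δ)·k gives f'(k) = n+g+δ, i.e. 0.41·k^(0.41−1) = 0.128, so k_gold = (0.41/0.128)^(1/0.59) ≈ 7.1929.

k_gold ≈ 7.193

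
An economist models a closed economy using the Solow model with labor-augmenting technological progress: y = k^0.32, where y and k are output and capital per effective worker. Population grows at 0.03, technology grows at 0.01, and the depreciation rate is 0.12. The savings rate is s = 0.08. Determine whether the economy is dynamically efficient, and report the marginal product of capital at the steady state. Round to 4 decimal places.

n + g + δ = 0.03 + 0.01 + 0.12 = 0.16.
Steady-state k*: s·k^0.32 = 0.16·k gives k* = (0.08/0.16)^(1/0.68) ≈ 0.3608.
MPK = 0.32·0.3608^(-0.68) ≈ 0.6400.
MPK > n+g+δ = 0.16, so the economy is dynamically efficient (under-saving).

dynamically efficient; MPK ≈ 0.6400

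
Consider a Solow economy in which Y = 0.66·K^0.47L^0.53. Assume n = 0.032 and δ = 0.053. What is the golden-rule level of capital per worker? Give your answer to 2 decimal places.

The effective depreciation rate is n + δ = 0.032 + 0.053 = 0.085.
Setting f'(k) = n+δ gives 0.47·0.66·k^(0.47−1) = 0.085, hence k_gold = (0.47·0.66/0.085)^(1/0.53) ≈ 11.5026.

k_gold ≈ 11.50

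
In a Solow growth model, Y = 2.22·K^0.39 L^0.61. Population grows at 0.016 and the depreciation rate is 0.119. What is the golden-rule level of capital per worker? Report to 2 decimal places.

Break-even investment rate: n + δ = 0.016 + 0.119 = 0.135.
At the golden rule the marginal product of capital equals n+δ: 0.39·2.22·k^(0.39−1) = 0.135. Solving, k_gold = (0.39·2.22/0.135)^(1/0.61) ≈ 21.0421.

k_gold ≈ 21.04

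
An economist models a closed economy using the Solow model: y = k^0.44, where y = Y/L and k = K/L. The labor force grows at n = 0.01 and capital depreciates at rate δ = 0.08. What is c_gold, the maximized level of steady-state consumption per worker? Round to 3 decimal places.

Capital per worker breaks even when investment replaces (n + δ)·k; here n + δ = 0.09.
Golden rule sets MPK = n+δ: 0.44·k^(0.44−1) = 0.09, so k_gold = (0.44/0.09)^(1/0.56) ≈ 17.0111.
y_gold = 17.0111^0.44 ≈ 3.4795.
c_gold = y_gold − (n+δ)·k_gold = 3.4795 − 0.09·17.0111 ≈ 1.9485.

c_gold ≈ 1.949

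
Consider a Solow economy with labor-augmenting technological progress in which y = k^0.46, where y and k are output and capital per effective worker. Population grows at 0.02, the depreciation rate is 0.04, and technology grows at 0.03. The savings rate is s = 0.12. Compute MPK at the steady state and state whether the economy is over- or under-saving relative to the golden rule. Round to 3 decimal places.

under-saving; MPK ≈ 0.345

Break-even investment rate: n + g + δ = 0.02 + 0.03 + 0.04 = 0.09.
Steady-state k*: s·k^0.46 = 0.09·k gives k* = (0.12/0.09)^(1/0.54) ≈ 1.7036.
MPK = 0.46·1.7036^(-0.54) ≈ 0.3450.
MPK > n+g+δ = 0.09, so the economy is dynamically efficient (under-saving).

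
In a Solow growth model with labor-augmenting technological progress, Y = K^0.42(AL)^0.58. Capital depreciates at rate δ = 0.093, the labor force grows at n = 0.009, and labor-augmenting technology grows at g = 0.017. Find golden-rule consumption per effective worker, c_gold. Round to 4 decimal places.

c_gold ≈ 1.4456

n + g + δ = 0.009 + 0.017 + 0.093 = 0.119.
Maximizing c = f(k) − (n+g+δ)·k gives f'(k) = n+g+δ, i.e. 0.42·k^(0.42−1) = 0.119, so k_gold = (0.42/0.119)^(1/0.58) ≈ 8.7966.
y_gold = 8.7966^0.42 ≈ 2.4924.
c_gold = y_gold − (n+g+δ)·k_gold = 2.4924 − 0.119·8.7966 ≈ 1.4456.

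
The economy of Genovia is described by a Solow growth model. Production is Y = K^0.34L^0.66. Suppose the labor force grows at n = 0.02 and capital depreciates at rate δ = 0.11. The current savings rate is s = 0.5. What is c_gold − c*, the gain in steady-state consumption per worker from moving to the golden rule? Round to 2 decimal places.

The effective depreciation rate is n + δ = 0.02 + 0.11 = 0.13.
Current steady state (s = 0.5): k* = (0.5/0.13)^(1/0.66) ≈ 7.6985, y* = 7.6985^0.34 ≈ 2.0016, c* = (1−0.5)·2.0016 ≈ 1.0008.
Setting f'(k) = n+δ gives 0.34·k^(0.34−1) = 0.13, hence k_gold = (0.34/0.13)^(1/0.66) ≈ 4.2917.
y_gold = 4.2917^0.34 ≈ 1.6409, c_gold = y_gold − 0.13·k_gold ≈ 1.0830.
Gain: Δc = 1.0830 − 1.0008 ≈ 0.0822.

Δc ≈ 0.08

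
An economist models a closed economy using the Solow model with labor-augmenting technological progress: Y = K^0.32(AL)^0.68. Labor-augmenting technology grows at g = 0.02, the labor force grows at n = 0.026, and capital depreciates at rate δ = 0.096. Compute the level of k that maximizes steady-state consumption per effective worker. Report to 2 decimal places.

k_gold ≈ 3.30

The effective depreciation rate is n + g + δ = 0.026 + 0.02 + 0.096 = 0.142.
Setting f'(k) = n+g+δ gives 0.32·k^(0.32−1) = 0.142, hence k_gold = (0.32/0.142)^(1/0.68) ≈ 3.3030.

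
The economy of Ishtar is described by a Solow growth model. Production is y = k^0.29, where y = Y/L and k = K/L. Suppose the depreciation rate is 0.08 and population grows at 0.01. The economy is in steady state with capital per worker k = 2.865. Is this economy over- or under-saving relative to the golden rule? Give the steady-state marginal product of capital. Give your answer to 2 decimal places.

under-saving; MPK ≈ 0.14

Capital per worker breaks even when investment replaces (n + δ)·k; here n + δ = 0.09.
MPK = 0.29·k^(0.29−1) = 0.29·2.865^(-0.71) ≈ 0.1374.
MPK > 0.09, so the economy is dynamically efficient (under-saving).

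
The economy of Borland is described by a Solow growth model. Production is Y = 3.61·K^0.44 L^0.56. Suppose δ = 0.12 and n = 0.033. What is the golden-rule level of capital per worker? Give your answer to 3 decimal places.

k_gold ≈ 65.278

The effective depreciation rate is n + δ = 0.033 + 0.12 = 0.153.
Maximizing c = f(k) − (n+δ)·k gives f'(k) = n+δ, i.e. 0.44·3.61·k^(0.44−1) = 0.153, so k_gold = (0.44·3.61/0.153)^(1/0.56) ≈ 65.2777.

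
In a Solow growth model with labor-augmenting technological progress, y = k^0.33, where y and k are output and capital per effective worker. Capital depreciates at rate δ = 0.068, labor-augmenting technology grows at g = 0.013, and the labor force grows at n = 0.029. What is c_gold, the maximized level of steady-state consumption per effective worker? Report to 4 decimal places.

c_gold ≈ 1.1510

Capital per effective worker breaks even when investment replaces (n + g + δ)·k; here n + g + δ = 0.11.
Golden rule sets MPK = n+g+δ: 0.33·k^(0.33−1) = 0.11, so k_gold = (0.33/0.11)^(1/0.67) ≈ 5.1537.
y_gold = 5.1537^0.33 ≈ 1.7179.
c_gold = y_gold − (n+g+δ)·k_gold = 1.7179 − 0.11·5.1537 ≈ 1.1510.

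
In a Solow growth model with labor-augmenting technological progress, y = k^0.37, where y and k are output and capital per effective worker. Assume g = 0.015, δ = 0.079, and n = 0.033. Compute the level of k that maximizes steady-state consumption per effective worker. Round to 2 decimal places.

k_gold ≈ 5.46

n + g + δ = 0.033 + 0.015 + 0.079 = 0.127.
Setting f'(k) = n+g+δ gives 0.37·k^(0.37−1) = 0.127, hence k_gold = (0.37/0.127)^(1/0.63) ≈ 5.4593.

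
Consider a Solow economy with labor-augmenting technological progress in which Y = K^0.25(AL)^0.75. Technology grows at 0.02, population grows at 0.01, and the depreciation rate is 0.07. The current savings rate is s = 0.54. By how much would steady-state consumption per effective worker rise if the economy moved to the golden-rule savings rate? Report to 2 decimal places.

Δc ≈ 0.21

The effective depreciation rate is n + g + δ = 0.01 + 0.02 + 0.07 = 0.1.
Current steady state (s = 0.54): k* = (0.54/0.1)^(1/0.75) ≈ 9.4738, y* = 9.4738^0.25 ≈ 1.7544, c* = (1−0.54)·1.7544 ≈ 0.8070.
Maximizing c = f(k) − (n+g+δ)·k gives f'(k) = n+g+δ, i.e. 0.25·k^(0.25−1) = 0.1, so k_gold = (0.25/0.1)^(1/0.75) ≈ 3.3930.
y_gold = 3.3930^0.25 ≈ 1.3572, c_gold = y_gold − 0.1·k_gold ≈ 1.0179.
Gain: Δc = 1.0179 − 0.8070 ≈ 0.2109.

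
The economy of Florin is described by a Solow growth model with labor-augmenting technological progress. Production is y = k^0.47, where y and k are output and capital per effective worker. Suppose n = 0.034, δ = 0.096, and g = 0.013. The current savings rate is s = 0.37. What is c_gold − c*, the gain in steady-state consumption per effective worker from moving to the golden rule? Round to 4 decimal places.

The effective depreciation rate is n + g + δ = 0.034 + 0.013 + 0.096 = 0.143.
Current steady state (s = 0.37): k* = (0.37/0.143)^(1/0.53) ≈ 6.0116, y* = 6.0116^0.47 ≈ 2.3234, c* = (1−0.37)·2.3234 ≈ 1.4637.
Setting f'(k) = n+g+δ gives 0.47·k^(0.47−1) = 0.143, hence k_gold = (0.47/0.143)^(1/0.53) ≈ 9.4411.
y_gold = 9.4411^0.47 ≈ 2.8725, c_gold = y_gold − 0.143·k_gold ≈ 1.5224.
Gain: Δc = 1.5224 − 1.4637 ≈ 0.0587.

Δc ≈ 0.0587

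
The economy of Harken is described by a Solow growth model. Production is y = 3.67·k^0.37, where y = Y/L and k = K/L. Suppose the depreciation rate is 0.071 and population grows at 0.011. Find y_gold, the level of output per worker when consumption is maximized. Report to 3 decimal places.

y_gold ≈ 19.082

Capital per worker breaks even when investment replaces (n + δ)·k; here n + δ = 0.082.
Golden rule sets MPK = n+δ: 0.37·3.67·k^(0.37−1) = 0.082, so k_gold = (0.37·3.67/0.082)^(1/0.63) ≈ 86.1006.
Output: y_gold = 3.67·k_gold^0.37 = 3.67·86.1006^0.37 ≈ 19.0818.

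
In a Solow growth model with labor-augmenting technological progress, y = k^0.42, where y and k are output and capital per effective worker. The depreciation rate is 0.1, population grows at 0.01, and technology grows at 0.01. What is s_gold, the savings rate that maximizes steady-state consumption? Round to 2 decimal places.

s_gold = 0.42

The effective depreciation rate is n + g + δ = 0.01 + 0.01 + 0.1 = 0.12.
At the golden rule MPK = n+g+δ, and in any Cobb-Douglas steady state s = (n+g+δ)·k/y = MPK·k/y = capital's share 0.42.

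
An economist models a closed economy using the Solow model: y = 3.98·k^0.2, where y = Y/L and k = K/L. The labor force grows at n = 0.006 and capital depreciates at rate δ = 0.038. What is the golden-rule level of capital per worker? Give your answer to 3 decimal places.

k_gold ≈ 37.310

n + δ = 0.006 + 0.038 = 0.044.
Golden rule sets MPK = n+δ: 0.2·3.98·k^(0.2−1) = 0.044, so k_gold = (0.2·3.98/0.044)^(1/0.8) ≈ 37.3100.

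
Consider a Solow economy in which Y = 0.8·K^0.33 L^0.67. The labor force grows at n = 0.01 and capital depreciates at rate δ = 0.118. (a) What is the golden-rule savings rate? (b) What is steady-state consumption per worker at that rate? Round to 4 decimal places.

(a) s_gold = 0.3300; (b) c_gold ≈ 0.7656

n + δ = 0.01 + 0.118 = 0.128.
For Cobb-Douglas, s_gold equals capital's share: s_gold = 0.33.
Golden rule sets MPK = n+δ: 0.33·0.8·k^(0.33−1) = 0.128, so k_gold = (0.33·0.8/0.128)^(1/0.67) ≈ 2.9461.
y_gold = 0.8·2.9461^0.33 ≈ 1.1427; c_gold = (1−0.33)·y_gold ≈ 0.7656.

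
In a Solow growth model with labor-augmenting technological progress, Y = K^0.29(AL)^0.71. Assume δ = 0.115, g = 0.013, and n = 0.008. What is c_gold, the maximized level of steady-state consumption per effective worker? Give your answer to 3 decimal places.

n + g + δ = 0.008 + 0.013 + 0.115 = 0.136.
Setting f'(k) = n+g+δ gives 0.29·k^(0.29−1) = 0.136, hence k_gold = (0.29/0.136)^(1/0.71) ≈ 2.9052.
y_gold = 2.9052^0.29 ≈ 1.3625.
c_gold = y_gold − (n+g+δ)·k_gold = 1.3625 − 0.136·2.9052 ≈ 0.9673.

c_gold ≈ 0.967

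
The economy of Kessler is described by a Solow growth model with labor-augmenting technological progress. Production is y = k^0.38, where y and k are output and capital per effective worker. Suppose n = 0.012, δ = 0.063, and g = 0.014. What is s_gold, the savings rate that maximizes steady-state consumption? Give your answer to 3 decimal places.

Break-even investment rate: n + g + δ = 0.012 + 0.014 + 0.063 = 0.089.
At the golden rule MPK = n+g+δ, and in any Cobb-Douglas steady state s = (n+g+δ)·k/y = MPK·k/y = capital's share 0.38.

s_gold = 0.380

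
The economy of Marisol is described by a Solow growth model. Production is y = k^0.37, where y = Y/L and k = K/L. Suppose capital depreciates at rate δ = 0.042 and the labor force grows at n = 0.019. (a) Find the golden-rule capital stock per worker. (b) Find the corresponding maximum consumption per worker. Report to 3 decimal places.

Capital per worker breaks even when investment replaces (n + δ)·k; here n + δ = 0.061.
At the golden rule the marginal product of capital equals n+δ: 0.37·k^(0.37−1) = 0.061. Solving, k_gold = (0.37/0.061)^(1/0.63) ≈ 17.4845.
y_gold = 17.4845^0.37 ≈ 2.8826; c_gold = y_gold − 0.061·k_gold ≈ 1.8160.

(a) k_gold ≈ 17.485; (b) c_gold ≈ 1.816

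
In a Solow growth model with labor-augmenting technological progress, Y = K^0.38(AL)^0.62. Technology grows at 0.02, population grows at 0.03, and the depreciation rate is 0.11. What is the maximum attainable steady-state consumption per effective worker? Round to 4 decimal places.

The effective depreciation rate is n + g + δ = 0.03 + 0.02 + 0.11 = 0.16.
Setting f'(k) = n+g+δ gives 0.38·k^(0.38−1) = 0.16, hence k_gold = (0.38/0.16)^(1/0.62) ≈ 4.0356.
y_gold = 4.0356^0.38 ≈ 1.6992.
c_gold = y_gold − (n+g+δ)·k_gold = 1.6992 − 0.16·4.0356 ≈ 1.0535.

c_gold ≈ 1.0535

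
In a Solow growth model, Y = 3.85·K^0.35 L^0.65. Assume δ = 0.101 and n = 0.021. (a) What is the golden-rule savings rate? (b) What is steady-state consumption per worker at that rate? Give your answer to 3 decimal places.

n + δ = 0.021 + 0.101 = 0.122.
For Cobb-Douglas, s_gold equals capital's share: s_gold = 0.35.
Setting f'(k) = n+δ gives 0.35·3.85·k^(0.35−1) = 0.122, hence k_gold = (0.35·3.85/0.122)^(1/0.65) ≈ 40.2601.
y_gold = 3.85·40.2601^0.35 ≈ 14.0335; c_gold = (1−0.35)·y_gold ≈ 9.1218.

(a) s_gold = 0.350; (b) c_gold ≈ 9.122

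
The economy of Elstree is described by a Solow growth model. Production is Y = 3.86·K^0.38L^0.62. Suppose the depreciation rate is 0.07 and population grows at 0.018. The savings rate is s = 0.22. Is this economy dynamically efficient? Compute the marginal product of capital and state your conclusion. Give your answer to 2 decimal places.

n + δ = 0.018 + 0.07 = 0.088.
Steady-state k*: s·A·k^0.38 = 0.088·k gives k* = (0.22·3.86/0.088)^(1/0.62) ≈ 38.7211.
MPK = 0.38·3.86·38.7211^(-0.62) ≈ 0.1520.
MPK > n+δ = 0.088, so the economy is dynamically efficient (under-saving).

dynamically efficient; MPK ≈ 0.15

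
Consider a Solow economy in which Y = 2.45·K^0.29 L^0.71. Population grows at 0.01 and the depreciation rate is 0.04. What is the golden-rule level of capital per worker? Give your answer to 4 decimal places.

k_gold ≈ 42.0119

Capital per worker breaks even when investment replaces (n + δ)·k; here n + δ = 0.05.
Golden rule sets MPK = n+δ: 0.29·2.45·k^(0.29−1) = 0.05, so k_gold = (0.29·2.45/0.05)^(1/0.71) ≈ 42.0119.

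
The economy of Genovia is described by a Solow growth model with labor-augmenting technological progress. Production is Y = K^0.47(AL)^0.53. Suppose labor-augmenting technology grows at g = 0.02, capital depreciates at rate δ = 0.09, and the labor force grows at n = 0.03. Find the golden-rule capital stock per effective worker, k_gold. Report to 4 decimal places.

k_gold ≈ 9.8264

The effective depreciation rate is n + g + δ = 0.03 + 0.02 + 0.09 = 0.14.
Maximizing c = f(k) − (n+g+δ)·k gives f'(k) = n+g+δ, i.e. 0.47·k^(0.47−1) = 0.14, so k_gold = (0.47/0.14)^(1/0.53) ≈ 9.8264.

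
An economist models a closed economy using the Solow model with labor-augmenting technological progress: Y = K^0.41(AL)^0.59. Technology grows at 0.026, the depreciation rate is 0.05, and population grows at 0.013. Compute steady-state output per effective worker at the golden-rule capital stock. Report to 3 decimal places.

y_gold ≈ 2.891

Break-even investment rate: n + g + δ = 0.013 + 0.026 + 0.05 = 0.089.
Setting f'(k) = n+g+δ gives 0.41·k^(0.41−1) = 0.089, hence k_gold = (0.41/0.089)^(1/0.59) ≈ 13.3167.
Output: y_gold = k_gold^0.41 = 13.3167^0.41 ≈ 2.8907.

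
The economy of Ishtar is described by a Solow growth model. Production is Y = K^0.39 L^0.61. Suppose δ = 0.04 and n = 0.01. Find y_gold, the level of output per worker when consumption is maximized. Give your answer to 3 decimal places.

y_gold ≈ 3.718

Break-even investment rate: n + δ = 0.01 + 0.04 = 0.05.
Maximizing c = f(k) − (n+δ)·k gives f'(k) = n+δ, i.e. 0.39·k^(0.39−1) = 0.05, so k_gold = (0.39/0.05)^(1/0.61) ≈ 29.0035.
Output: y_gold = k_gold^0.39 = 29.0035^0.39 ≈ 3.7184.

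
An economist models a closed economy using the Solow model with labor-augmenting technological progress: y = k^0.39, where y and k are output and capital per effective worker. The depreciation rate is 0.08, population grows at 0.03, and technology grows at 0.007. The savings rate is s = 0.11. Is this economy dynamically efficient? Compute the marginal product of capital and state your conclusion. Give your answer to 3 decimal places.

The effective depreciation rate is n + g + δ = 0.03 + 0.007 + 0.08 = 0.117.
Steady-state k*: s·k^0.39 = 0.117·k gives k* = (0.11/0.117)^(1/0.61) ≈ 0.9038.
MPK = 0.39·0.9038^(-0.61) ≈ 0.4148.
MPK > n+g+δ = 0.117, so the economy is dynamically efficient (under-saving).

dynamically efficient; MPK ≈ 0.415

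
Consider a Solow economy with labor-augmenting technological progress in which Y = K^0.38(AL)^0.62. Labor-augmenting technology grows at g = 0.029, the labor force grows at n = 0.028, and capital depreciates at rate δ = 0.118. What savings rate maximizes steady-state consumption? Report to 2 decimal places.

s_gold = 0.38

The effective depreciation rate is n + g + δ = 0.028 + 0.029 + 0.118 = 0.175.
At the golden rule MPK = n+g+δ, and in any Cobb-Douglas steady state s = (n+g+δ)·k/y = MPK·k/y = capital's share 0.38.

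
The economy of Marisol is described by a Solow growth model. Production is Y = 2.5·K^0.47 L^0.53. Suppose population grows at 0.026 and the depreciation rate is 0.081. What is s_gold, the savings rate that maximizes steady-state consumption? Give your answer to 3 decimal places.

s_gold = 0.470

Break-even investment rate: n + δ = 0.026 + 0.081 = 0.107.
At the golden rule MPK = n+δ, and in any Cobb-Douglas steady state s = (n+δ)·k/y = MPK·k/y = capital's share 0.47.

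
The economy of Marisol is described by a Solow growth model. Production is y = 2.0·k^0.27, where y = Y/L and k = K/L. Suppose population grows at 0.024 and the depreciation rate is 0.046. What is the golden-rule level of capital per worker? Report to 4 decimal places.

Capital per worker breaks even when investment replaces (n + δ)·k; here n + δ = 0.07.
Maximizing c = f(k) − (n+δ)·k gives f'(k) = n+δ, i.e. 0.27·2.0·k^(0.27−1) = 0.07, so k_gold = (0.27·2.0/0.07)^(1/0.73) ≈ 16.4238.

k_gold ≈ 16.4238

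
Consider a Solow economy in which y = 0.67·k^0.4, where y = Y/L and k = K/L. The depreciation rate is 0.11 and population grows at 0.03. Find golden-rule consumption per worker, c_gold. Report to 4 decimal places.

Capital per worker breaks even when investment replaces (n + δ)·k; here n + δ = 0.14.
Golden rule sets MPK = n+δ: 0.4·0.67·k^(0.4−1) = 0.14, so k_gold = (0.4·0.67/0.14)^(1/0.6) ≈ 2.9513.
y_gold = 0.67·2.9513^0.4 ≈ 1.0330.
c_gold = y_gold − (n+δ)·k_gold = 1.0330 − 0.14·2.9513 ≈ 0.6198.

c_gold ≈ 0.6198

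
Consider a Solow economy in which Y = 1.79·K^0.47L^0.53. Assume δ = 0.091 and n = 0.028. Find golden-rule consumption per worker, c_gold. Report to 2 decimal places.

n + δ = 0.028 + 0.091 = 0.119.
Setting f'(k) = n+δ gives 0.47·1.79·k^(0.47−1) = 0.119, hence k_gold = (0.47·1.79/0.119)^(1/0.53) ≈ 40.0543.
y_gold = 1.79·40.0543^0.47 ≈ 10.1414.
c_gold = y_gold − (n+δ)·k_gold = 10.1414 − 0.119·40.0543 ≈ 5.3749.

c_gold ≈ 5.37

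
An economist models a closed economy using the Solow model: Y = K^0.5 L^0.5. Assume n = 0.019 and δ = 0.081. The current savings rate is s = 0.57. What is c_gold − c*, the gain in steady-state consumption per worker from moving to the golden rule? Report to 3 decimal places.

n + δ = 0.019 + 0.081 = 0.1.
Current steady state (s = 0.57): k* = (0.57/0.1)^(1/0.5) ≈ 32.4900, y* = 32.4900^0.5 ≈ 5.7000, c* = (1−0.57)·5.7000 ≈ 2.4510.
At the golden rule the marginal product of capital equals n+δ: 0.5·k^(0.5−1) = 0.1. Solving, k_gold = (0.5/0.1)^(1/0.5) ≈ 25.0000.
y_gold = 25.0000^0.5 ≈ 5.0000, c_gold = y_gold − 0.1·k_gold ≈ 2.5000.
Gain: Δc = 2.5000 − 2.4510 ≈ 0.0490.

Δc ≈ 0.049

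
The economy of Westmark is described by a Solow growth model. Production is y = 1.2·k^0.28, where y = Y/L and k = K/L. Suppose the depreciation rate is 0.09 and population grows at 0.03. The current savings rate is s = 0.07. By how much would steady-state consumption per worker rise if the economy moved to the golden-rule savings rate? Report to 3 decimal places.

Δc ≈ 0.318

The effective depreciation rate is n + δ = 0.03 + 0.09 = 0.12.
Current steady state (s = 0.07): k* = (0.07·1.2/0.12)^(1/0.72) ≈ 0.6093, y* = 1.2·0.6093^0.28 ≈ 1.0446, c* = (1−0.07)·1.0446 ≈ 0.9715.
At the golden rule the marginal product of capital equals n+δ: 0.28·1.2·k^(0.28−1) = 0.12. Solving, k_gold = (0.28·1.2/0.12)^(1/0.72) ≈ 4.1788.
y_gold = 1.2·4.1788^0.28 ≈ 1.7909, c_gold = y_gold − 0.12·k_gold ≈ 1.2895.
Gain: Δc = 1.2895 − 0.9715 ≈ 0.3180.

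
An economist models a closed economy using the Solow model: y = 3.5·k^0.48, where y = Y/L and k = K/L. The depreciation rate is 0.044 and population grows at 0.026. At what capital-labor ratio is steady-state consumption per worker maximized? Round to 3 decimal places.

The effective depreciation rate is n + δ = 0.026 + 0.044 = 0.07.
Maximizing c = f(k) − (n+δ)·k gives f'(k) = n+δ, i.e. 0.48·3.5·k^(0.48−1) = 0.07, so k_gold = (0.48·3.5/0.07)^(1/0.52) ≈ 451.0788.

k_gold ≈ 451.079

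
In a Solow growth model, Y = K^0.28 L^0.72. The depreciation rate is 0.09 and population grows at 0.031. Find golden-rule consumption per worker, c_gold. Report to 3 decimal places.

c_gold ≈ 0.998

n + δ = 0.031 + 0.09 = 0.121.
Setting f'(k) = n+δ gives 0.28·k^(0.28−1) = 0.121, hence k_gold = (0.28/0.121)^(1/0.72) ≈ 3.2068.
y_gold = 3.2068^0.28 ≈ 1.3858.
c_gold = y_gold − (n+δ)·k_gold = 1.3858 − 0.121·3.2068 ≈ 0.9978.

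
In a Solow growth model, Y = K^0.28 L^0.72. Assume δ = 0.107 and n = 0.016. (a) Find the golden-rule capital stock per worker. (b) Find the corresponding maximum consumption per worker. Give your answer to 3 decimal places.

(a) k_gold ≈ 3.135; (b) c_gold ≈ 0.991

n + δ = 0.016 + 0.107 = 0.123.
Setting f'(k) = n+δ gives 0.28·k^(0.28−1) = 0.123, hence k_gold = (0.28/0.123)^(1/0.72) ≈ 3.1346.
y_gold = 3.1346^0.28 ≈ 1.3770; c_gold = y_gold − 0.123·k_gold ≈ 0.9914.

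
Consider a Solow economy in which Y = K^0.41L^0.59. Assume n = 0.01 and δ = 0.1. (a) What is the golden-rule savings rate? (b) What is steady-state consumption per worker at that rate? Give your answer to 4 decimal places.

(a) s_gold = 0.4100; (b) c_gold ≈ 1.4720

n + δ = 0.01 + 0.1 = 0.11.
For Cobb-Douglas, s_gold equals capital's share: s_gold = 0.41.
Golden rule sets MPK = n+δ: 0.41·k^(0.41−1) = 0.11, so k_gold = (0.41/0.11)^(1/0.59) ≈ 9.2995.
y_gold = 9.2995^0.41 ≈ 2.4950; c_gold = (1−0.41)·y_gold ≈ 1.4720.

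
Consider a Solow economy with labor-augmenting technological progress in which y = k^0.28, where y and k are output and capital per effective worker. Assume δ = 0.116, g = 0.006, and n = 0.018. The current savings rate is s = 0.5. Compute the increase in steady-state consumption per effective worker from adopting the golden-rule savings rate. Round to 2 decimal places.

Δc ≈ 0.12

Break-even investment rate: n + g + δ = 0.018 + 0.006 + 0.116 = 0.14.
Current steady state (s = 0.5): k* = (0.5/0.14)^(1/0.72) ≈ 5.8592, y* = 5.8592^0.28 ≈ 1.6406, c* = (1−0.5)·1.6406 ≈ 0.8203.
At the golden rule the marginal product of capital equals n+g+δ: 0.28·k^(0.28−1) = 0.14. Solving, k_gold = (0.28/0.14)^(1/0.72) ≈ 2.6188.
y_gold = 2.6188^0.28 ≈ 1.3094, c_gold = y_gold − 0.14·k_gold ≈ 0.9428.
Gain: Δc = 0.9428 − 0.8203 ≈ 0.1225.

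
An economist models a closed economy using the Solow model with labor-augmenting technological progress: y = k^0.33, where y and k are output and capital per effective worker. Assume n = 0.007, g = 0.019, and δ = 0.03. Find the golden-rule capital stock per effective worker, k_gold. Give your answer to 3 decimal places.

Break-even investment rate: n + g + δ = 0.007 + 0.019 + 0.03 = 0.056.
Setting f'(k) = n+g+δ gives 0.33·k^(0.33−1) = 0.056, hence k_gold = (0.33/0.056)^(1/0.67) ≈ 14.1169.

k_gold ≈ 14.117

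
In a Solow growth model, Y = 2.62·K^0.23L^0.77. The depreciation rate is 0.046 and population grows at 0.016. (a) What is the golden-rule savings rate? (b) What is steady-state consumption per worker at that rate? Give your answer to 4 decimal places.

(a) s_gold = 0.2300; (b) c_gold ≈ 3.9792

The effective depreciation rate is n + δ = 0.016 + 0.046 = 0.062.
For Cobb-Douglas, s_gold equals capital's share: s_gold = 0.23.
Golden rule sets MPK = n+δ: 0.23·2.62·k^(0.23−1) = 0.062, so k_gold = (0.23·2.62/0.062)^(1/0.77) ≈ 19.1711.
y_gold = 2.62·19.1711^0.23 ≈ 5.1678; c_gold = (1−0.23)·y_gold ≈ 3.9792.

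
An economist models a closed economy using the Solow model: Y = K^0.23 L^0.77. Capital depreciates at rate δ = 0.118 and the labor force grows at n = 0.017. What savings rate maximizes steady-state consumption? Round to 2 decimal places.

Break-even investment rate: n + δ = 0.017 + 0.118 = 0.135.
At the golden rule MPK = n+δ, and in any Cobb-Douglas steady state s = (n+δ)·k/y = MPK·k/y = capital's share 0.23.

s_gold = 0.23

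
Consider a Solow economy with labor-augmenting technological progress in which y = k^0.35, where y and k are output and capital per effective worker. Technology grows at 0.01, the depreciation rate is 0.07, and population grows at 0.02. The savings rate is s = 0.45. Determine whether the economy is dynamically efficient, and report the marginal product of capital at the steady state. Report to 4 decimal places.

Capital per effective worker breaks even when investment replaces (n + g + δ)·k; here n + g + δ = 0.1.
Steady-state k*: s·k^0.35 = 0.1·k gives k* = (0.45/0.1)^(1/0.65) ≈ 10.1145.
MPK = 0.35·10.1145^(-0.65) ≈ 0.0778.
MPK < n+g+δ = 0.1, so the economy is dynamically inefficient (over-saving).

dynamically inefficient; MPK ≈ 0.0778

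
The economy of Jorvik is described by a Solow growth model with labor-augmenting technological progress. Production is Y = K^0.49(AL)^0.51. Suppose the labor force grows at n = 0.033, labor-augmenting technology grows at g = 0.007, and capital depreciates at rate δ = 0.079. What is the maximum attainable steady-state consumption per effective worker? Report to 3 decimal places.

c_gold ≈ 1.987

Break-even investment rate: n + g + δ = 0.033 + 0.007 + 0.079 = 0.119.
Maximizing c = f(k) − (n+g+δ)·k gives f'(k) = n+g+δ, i.e. 0.49·k^(0.49−1) = 0.119, so k_gold = (0.49/0.119)^(1/0.51) ≈ 16.0396.
y_gold = 16.0396^0.49 ≈ 3.8953.
c_gold = y_gold − (n+g+δ)·k_gold = 3.8953 − 0.119·16.0396 ≈ 1.9866.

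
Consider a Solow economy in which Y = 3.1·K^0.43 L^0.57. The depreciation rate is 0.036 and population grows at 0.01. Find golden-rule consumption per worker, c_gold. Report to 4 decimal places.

c_gold ≈ 22.3977

Break-even investment rate: n + δ = 0.01 + 0.036 = 0.046.
Setting f'(k) = n+δ gives 0.43·3.1·k^(0.43−1) = 0.046, hence k_gold = (0.43·3.1/0.046)^(1/0.57) ≈ 367.3154.
y_gold = 3.1·367.3154^0.43 ≈ 39.2942.
c_gold = y_gold − (n+δ)·k_gold = 39.2942 − 0.046·367.3154 ≈ 22.3977.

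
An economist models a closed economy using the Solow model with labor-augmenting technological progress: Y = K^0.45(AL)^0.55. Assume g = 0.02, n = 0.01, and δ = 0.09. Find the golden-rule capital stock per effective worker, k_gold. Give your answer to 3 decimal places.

Capital per effective worker breaks even when investment replaces (n + g + δ)·k; here n + g + δ = 0.12.
Golden rule sets MPK = n+g+δ: 0.45·k^(0.45−1) = 0.12, so k_gold = (0.45/0.12)^(1/0.55) ≈ 11.0584.

k_gold ≈ 11.058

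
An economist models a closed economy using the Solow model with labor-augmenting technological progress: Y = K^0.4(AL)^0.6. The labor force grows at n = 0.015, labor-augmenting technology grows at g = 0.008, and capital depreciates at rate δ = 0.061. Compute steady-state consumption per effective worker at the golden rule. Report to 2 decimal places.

Capital per effective worker breaks even when investment replaces (n + g + δ)·k; here n + g + δ = 0.084.
Setting f'(k) = n+g+δ gives 0.4·k^(0.4−1) = 0.084, hence k_gold = (0.4/0.084)^(1/0.6) ≈ 13.4783.
y_gold = 13.4783^0.4 ≈ 2.8304.
c_gold = y_gold − (n+g+δ)·k_gold = 2.8304 − 0.084·13.4783 ≈ 1.6983.

c_gold ≈ 1.70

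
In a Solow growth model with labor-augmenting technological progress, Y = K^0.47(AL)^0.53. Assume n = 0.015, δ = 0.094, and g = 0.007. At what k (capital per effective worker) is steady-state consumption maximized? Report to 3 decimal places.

The effective depreciation rate is n + g + δ = 0.015 + 0.007 + 0.094 = 0.116.
Golden rule sets MPK = n+g+δ: 0.47·k^(0.47−1) = 0.116, so k_gold = (0.47/0.116)^(1/0.53) ≈ 14.0117.

k_gold ≈ 14.012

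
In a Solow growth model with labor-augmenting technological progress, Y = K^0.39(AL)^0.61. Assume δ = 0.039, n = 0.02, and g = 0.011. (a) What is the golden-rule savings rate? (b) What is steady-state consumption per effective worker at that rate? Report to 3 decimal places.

(a) s_gold = 0.390; (b) c_gold ≈ 1.829

Capital per effective worker breaks even when investment replaces (n + g + δ)·k; here n + g + δ = 0.07.
For Cobb-Douglas, s_gold equals capital's share: s_gold = 0.39.
Setting f'(k) = n+g+δ gives 0.39·k^(0.39−1) = 0.07, hence k_gold = (0.39/0.07)^(1/0.61) ≈ 16.7069.
y_gold = 16.7069^0.39 ≈ 2.9987; c_gold = (1−0.39)·y_gold ≈ 1.8292.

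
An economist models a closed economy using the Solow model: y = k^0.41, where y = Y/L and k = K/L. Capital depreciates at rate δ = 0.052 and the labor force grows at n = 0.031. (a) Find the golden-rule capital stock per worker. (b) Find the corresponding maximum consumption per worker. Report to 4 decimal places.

(a) k_gold ≈ 14.9890; (b) c_gold ≈ 1.7903

n + δ = 0.031 + 0.052 = 0.083.
At the golden rule the marginal product of capital equals n+δ: 0.41·k^(0.41−1) = 0.083. Solving, k_gold = (0.41/0.083)^(1/0.59) ≈ 14.9890.
y_gold = 14.9890^0.41 ≈ 3.0344; c_gold = y_gold − 0.083·k_gold ≈ 1.7903.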